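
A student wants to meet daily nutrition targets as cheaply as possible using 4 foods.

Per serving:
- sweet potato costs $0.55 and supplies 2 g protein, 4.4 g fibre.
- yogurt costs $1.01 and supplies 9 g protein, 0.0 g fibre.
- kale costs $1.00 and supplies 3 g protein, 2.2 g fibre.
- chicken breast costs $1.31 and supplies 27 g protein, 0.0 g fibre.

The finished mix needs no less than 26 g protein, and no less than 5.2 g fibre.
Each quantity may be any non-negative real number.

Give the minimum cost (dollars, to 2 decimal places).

$1.80

Let x1 = servings of sweet potato, x2 = servings of yogurt, x3 = servings of kale, x4 = servings of chicken breast.
min 0.55x1 + 1.01x2 + 1x3 + 1.31x4 s.t.:
  2x1 + 9x2 + 3x3 + 27x4 ≥ 26   (protein)
  4.4x1 + 2.2x3 ≥ 5.2   (fibre)
  x1, x2, x3, x4 ≥ 0.
The minimum-cost mix takes nothing from yogurt, kale — only sweet potato, chicken breast. Binding constraints: protein and fibre.
Optimal quantities: sweet potato = 1.182 servings, chicken breast = 0.8754 servings.
Objective = 0.55·1.182 + 1.31·0.8754 = 1.7969.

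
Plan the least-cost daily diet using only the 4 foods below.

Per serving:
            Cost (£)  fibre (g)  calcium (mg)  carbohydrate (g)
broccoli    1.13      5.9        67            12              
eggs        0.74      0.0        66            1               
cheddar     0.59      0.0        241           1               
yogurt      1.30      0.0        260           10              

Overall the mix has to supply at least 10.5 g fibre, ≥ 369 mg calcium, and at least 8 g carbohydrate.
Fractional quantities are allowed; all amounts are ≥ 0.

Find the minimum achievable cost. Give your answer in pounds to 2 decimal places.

£2.62

This is a linear program. Let x1 = servings of broccoli, x2 = servings of eggs, x3 = servings of cheddar, x4 = servings of yogurt.
Minimize 1.13x1 + 0.74x2 + 0.59x3 + 1.3x4 s.t.:
  5.9x1 ≥ 10.5   (fibre)
  67x1 + 66x2 + 241x3 + 260x4 ≥ 369   (calcium)
  12x1 + 1x2 + 1x3 + 10x4 ≥ 8   (carbohydrate)
  x1, x2, x3, x4 ≥ 0.
At the optimum only broccoli, cheddar are positive (eggs, yogurt = 0). The fibre and calcium requirements are met with equality.
That vertex is x1 = 1.78, x3 = 1.036.
Cost = 1.13·1.78 + 0.59·1.036 = 2.6226.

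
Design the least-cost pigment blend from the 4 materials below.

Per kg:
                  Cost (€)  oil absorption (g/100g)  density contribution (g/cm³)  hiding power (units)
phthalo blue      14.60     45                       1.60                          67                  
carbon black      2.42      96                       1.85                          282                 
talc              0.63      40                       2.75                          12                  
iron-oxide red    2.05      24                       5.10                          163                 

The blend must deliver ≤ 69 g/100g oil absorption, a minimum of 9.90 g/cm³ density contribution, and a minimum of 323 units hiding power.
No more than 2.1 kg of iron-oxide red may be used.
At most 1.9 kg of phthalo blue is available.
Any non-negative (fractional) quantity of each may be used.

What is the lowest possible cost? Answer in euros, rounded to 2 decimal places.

Set it up as a linear program. Let x1 = kg of phthalo blue, x2 = kg of carbon black, x3 = kg of talc, x4 = kg of iron-oxide red.
min 14.6x1 + 2.42x2 + 0.63x3 + 2.05x4 subject to:
  45x1 + 96x2 + 40x3 + 24x4 ≤ 69   (oil absorption)
  1.6x1 + 1.85x2 + 2.75x3 + 5.1x4 ≥ 9.9   (density contribution)
  67x1 + 282x2 + 12x3 + 163x4 ≥ 323   (hiding power)
  x4 ≤ 2.1
  x1 ≤ 1.9
  x1, x2, x3, x4 ≥ 0.
The cheapest feasible vertex uses only carbon black, iron-oxide red; phthalo blue, talc are not used. The density contribution and hiding power requirements are met with equality.
Optimal quantities: carbon black = 0.02956 kg, iron-oxide red = 1.93 kg.
Total cost: 2.42·0.02956 + 2.05·1.93 = 4.0280.

€4.03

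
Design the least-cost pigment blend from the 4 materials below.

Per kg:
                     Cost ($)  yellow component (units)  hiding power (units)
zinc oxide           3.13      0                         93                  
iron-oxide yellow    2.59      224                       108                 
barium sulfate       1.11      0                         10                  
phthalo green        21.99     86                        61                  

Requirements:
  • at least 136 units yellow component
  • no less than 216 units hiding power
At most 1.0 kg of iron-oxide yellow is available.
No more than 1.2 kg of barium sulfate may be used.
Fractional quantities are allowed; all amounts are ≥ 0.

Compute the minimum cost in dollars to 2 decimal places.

Let x1 = kg of zinc oxide, x2 = kg of iron-oxide yellow, x3 = kg of barium sulfate, x4 = kg of phthalo green.
Minimise 3.13x1 + 2.59x2 + 1.11x3 + 21.99x4 subject to:
  224x2 + 86x4 ≥ 136   (yellow component)
  93x1 + 108x2 + 10x3 + 61x4 ≥ 216   (hiding power)
  x2 ≤ 1
  x3 ≤ 1.2
  x1, x2, x3, x4 ≥ 0.
The minimum-cost mix takes nothing from barium sulfate, phthalo green — only zinc oxide, iron-oxide yellow. Binding constraints: hiding power and the iron-oxide yellow cap.
So zinc oxide = 1.161 kg, iron-oxide yellow = 1 kg.
Objective = 3.13·1.161 + 2.59·1 = 6.2239.

$6.22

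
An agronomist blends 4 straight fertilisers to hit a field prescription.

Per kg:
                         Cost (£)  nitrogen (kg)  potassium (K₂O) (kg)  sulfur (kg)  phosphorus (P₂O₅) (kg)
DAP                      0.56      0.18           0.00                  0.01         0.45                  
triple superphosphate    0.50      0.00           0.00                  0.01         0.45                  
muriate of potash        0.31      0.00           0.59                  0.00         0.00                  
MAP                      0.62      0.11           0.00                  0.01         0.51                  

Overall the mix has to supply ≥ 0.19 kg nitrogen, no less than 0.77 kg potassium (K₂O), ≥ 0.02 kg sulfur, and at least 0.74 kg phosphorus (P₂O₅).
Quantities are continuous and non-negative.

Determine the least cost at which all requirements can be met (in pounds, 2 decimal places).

£1.47

Treat it as an LP. Let x1 = kg of DAP, x2 = kg of triple superphosphate, x3 = kg of muriate of potash, x4 = kg of MAP.
Minimize 0.56x1 + 0.5x2 + 0.31x3 + 0.62x4 with:
  0.18x1 + 0.11x4 ≥ 0.19   (nitrogen)
  0.59x3 ≥ 0.77   (potassium (K₂O))
  0.01x1 + 0.01x2 + 0.01x4 ≥ 0.02   (sulfur)
  0.45x1 + 0.45x2 + 0.51x4 ≥ 0.74   (phosphorus (P₂O₅))
  x1, x2, x3, x4 ≥ 0.
The minimum-cost mix takes nothing from MAP — only DAP, triple superphosphate, muriate of potash. The nitrogen, potassium (K₂O), sulfur requirements are met with equality.
Optimal quantities: DAP = 1.056 kg, triple superphosphate = 0.9444 kg, muriate of potash = 1.305 kg.
Hence cost = 0.56·1.056 + 0.5·0.9444 + 0.31·1.305 = £1.4681.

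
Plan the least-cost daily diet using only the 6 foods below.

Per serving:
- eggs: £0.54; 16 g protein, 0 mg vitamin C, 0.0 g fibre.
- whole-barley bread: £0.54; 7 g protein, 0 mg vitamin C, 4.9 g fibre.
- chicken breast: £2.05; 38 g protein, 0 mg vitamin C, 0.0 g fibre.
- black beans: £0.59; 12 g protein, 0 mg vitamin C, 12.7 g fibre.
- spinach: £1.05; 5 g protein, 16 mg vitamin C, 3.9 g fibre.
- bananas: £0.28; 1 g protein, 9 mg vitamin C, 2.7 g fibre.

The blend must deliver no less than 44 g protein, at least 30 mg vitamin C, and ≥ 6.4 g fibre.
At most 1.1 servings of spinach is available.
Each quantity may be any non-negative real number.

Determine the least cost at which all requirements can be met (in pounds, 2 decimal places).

£2.31

Let x1 = servings of eggs, x2 = servings of whole-barley bread, x3 = servings of chicken breast, x4 = servings of black beans, x5 = servings of spinach, x6 = servings of bananas.
Minimise 0.54x1 + 0.54x2 + 2.05x3 + 0.59x4 + 1.05x5 + 0.28x6 s.t.:
  16x1 + 7x2 + 38x3 + 12x4 + 5x5 + 1x6 ≥ 44   (protein)
  16x5 + 9x6 ≥ 30   (vitamin C)
  4.9x2 + 12.7x4 + 3.9x5 + 2.7x6 ≥ 6.4   (fibre)
  x5 ≤ 1.1
  x1, x2, x3, x4, x5, x6 ≥ 0.
The minimum-cost mix takes nothing from whole-barley bread, chicken breast, black beans, spinach — only eggs, bananas. Binding constraints: protein and vitamin C.
So eggs = 2.542 servings, bananas = 3.333 servings.
Total cost: 0.54·2.542 + 0.28·3.333 = 2.3059.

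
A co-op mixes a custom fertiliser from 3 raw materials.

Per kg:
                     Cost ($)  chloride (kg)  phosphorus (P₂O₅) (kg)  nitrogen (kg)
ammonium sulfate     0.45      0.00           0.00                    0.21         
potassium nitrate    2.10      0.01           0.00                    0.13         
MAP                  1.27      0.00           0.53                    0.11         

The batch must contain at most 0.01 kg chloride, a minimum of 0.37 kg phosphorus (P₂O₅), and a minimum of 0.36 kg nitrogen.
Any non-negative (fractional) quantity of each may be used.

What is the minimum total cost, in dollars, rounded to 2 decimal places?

Set it up as a linear program. Let x1 = kg of ammonium sulfate, x2 = kg of potassium nitrate, x3 = kg of MAP.
min 0.45x1 + 2.1x2 + 1.27x3 with:
  0.01x2 ≤ 0.01   (chloride)
  0.53x3 ≥ 0.37   (phosphorus (P₂O₅))
  0.21x1 + 0.13x2 + 0.11x3 ≥ 0.36   (nitrogen)
  x1, x2, x3 ≥ 0.
The optimal basis is {ammonium sulfate, MAP}; potassium nitrate drops out. The phosphorus (P₂O₅) and nitrogen requirements are met with equality.
Optimal quantities: ammonium sulfate = 1.349 kg, MAP = 0.6981 kg.
Hence cost = 0.45·1.349 + 1.27·0.6981 = $1.4936.

$1.49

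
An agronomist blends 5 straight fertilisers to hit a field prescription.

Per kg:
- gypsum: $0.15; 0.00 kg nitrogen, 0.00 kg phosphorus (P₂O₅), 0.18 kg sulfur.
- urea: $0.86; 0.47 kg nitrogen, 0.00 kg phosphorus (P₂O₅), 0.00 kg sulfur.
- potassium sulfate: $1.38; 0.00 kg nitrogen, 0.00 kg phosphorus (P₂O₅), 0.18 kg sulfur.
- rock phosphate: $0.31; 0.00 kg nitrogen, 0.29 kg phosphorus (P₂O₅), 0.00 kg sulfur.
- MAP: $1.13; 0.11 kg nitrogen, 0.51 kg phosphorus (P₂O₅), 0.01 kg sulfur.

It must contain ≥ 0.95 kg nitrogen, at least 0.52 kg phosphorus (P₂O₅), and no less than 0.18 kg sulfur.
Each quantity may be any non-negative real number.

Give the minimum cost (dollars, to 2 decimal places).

$2.44

Let x1 = kg of gypsum, x2 = kg of urea, x3 = kg of potassium sulfate, x4 = kg of rock phosphate, x5 = kg of MAP.
Minimize 0.15x1 + 0.86x2 + 1.38x3 + 0.31x4 + 1.13x5 subject to:
  0.47x2 + 0.11x5 ≥ 0.95   (nitrogen)
  0.29x4 + 0.51x5 ≥ 0.52   (phosphorus (P₂O₅))
  0.18x1 + 0.18x3 + 0.01x5 ≥ 0.18   (sulfur)
  x1, x2, x3, x4, x5 ≥ 0.
The minimum-cost mix takes nothing from potassium sulfate, MAP — only gypsum, urea, rock phosphate. The nitrogen, phosphorus (P₂O₅), sulfur requirements are met with equality.
So gypsum = 1 kg, urea = 2.021 kg, rock phosphate = 1.793 kg.
Objective = 0.15·1 + 0.86·2.021 + 0.31·1.793 = 2.4439.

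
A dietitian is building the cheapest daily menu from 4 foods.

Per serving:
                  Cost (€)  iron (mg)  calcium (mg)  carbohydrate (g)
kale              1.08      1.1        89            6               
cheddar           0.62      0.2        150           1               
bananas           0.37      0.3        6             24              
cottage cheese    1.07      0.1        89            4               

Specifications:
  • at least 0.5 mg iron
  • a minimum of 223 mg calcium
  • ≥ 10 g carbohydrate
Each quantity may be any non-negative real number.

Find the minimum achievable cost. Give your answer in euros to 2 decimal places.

€1.11

Set it up as a linear program. Let x1 = servings of kale, x2 = servings of cheddar, x3 = servings of bananas, x4 = servings of cottage cheese.
Minimize 1.08x1 + 0.62x2 + 0.37x3 + 1.07x4 subject to:
  1.1x1 + 0.2x2 + 0.3x3 + 0.1x4 ≥ 0.5   (iron)
  89x1 + 150x2 + 6x3 + 89x4 ≥ 223   (calcium)
  6x1 + 1x2 + 24x3 + 4x4 ≥ 10   (carbohydrate)
  x1, x2, x3, x4 ≥ 0.
The optimal basis is {kale, cheddar, bananas}; cottage cheese drops out. The iron, calcium, carbohydrate requirements are met with equality.
Solving gives x1 = 0.1081, x2 = 1.409, x3 = 0.3309.
Total cost: 1.08·0.1081 + 0.62·1.409 + 0.37·0.3309 = 1.1128.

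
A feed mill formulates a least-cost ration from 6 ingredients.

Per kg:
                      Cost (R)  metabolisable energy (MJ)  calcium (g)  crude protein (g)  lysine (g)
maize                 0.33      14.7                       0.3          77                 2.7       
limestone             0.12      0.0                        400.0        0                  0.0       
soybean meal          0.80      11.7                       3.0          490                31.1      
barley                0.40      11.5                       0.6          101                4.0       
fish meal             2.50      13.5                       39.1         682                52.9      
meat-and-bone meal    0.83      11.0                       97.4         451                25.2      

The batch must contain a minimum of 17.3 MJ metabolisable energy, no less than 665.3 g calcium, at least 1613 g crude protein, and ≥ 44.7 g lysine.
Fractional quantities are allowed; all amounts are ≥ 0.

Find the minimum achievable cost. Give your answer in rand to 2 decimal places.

Let x1 = kg of maize, x2 = kg of limestone, x3 = kg of soybean meal, x4 = kg of barley, x5 = kg of fish meal, x6 = kg of meat-and-bone meal.
min 0.33x1 + 0.12x2 + 0.8x3 + 0.4x4 + 2.5x5 + 0.83x6 with:
  14.7x1 + 11.7x3 + 11.5x4 + 13.5x5 + 11x6 ≥ 17.3   (metabolisable energy)
  0.3x1 + 400x2 + 3x3 + 0.6x4 + 39.1x5 + 97.4x6 ≥ 665.3   (calcium)
  77x1 + 490x3 + 101x4 + 682x5 + 451x6 ≥ 1613   (crude protein)
  2.7x1 + 31.1x3 + 4x4 + 52.9x5 + 25.2x6 ≥ 44.7   (lysine)
  x1, x2, x3, x4, x5, x6 ≥ 0.
At the optimum only limestone, soybean meal are positive (maize, barley, fish meal, meat-and-bone meal = 0). The calcium and crude protein requirements are met with equality.
Solving gives x2 = 1.639, x3 = 3.292.
Hence cost = 0.12·1.639 + 0.8·3.292 = R2.8303.

R2.83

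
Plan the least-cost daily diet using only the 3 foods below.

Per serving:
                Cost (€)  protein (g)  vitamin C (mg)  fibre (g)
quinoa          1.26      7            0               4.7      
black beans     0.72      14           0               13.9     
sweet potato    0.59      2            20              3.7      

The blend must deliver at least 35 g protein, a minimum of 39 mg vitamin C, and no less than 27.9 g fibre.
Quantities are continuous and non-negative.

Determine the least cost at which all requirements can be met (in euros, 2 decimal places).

€2.75

Let x1 = servings of quinoa, x2 = servings of black beans, x3 = servings of sweet potato.
Minimise 1.26x1 + 0.72x2 + 0.59x3 subject to:
  7x1 + 14x2 + 2x3 ≥ 35   (protein)
  20x3 ≥ 39   (vitamin C)
  4.7x1 + 13.9x2 + 3.7x3 ≥ 27.9   (fibre)
  x1, x2, x3 ≥ 0.
The optimal basis is {black beans, sweet potato}; quinoa drops out. The protein and vitamin C requirements are met with equality.
Optimal quantities: black beans = 2.221 servings, sweet potato = 1.95 servings.
Objective = 0.72·2.221 + 0.59·1.95 = 2.7496.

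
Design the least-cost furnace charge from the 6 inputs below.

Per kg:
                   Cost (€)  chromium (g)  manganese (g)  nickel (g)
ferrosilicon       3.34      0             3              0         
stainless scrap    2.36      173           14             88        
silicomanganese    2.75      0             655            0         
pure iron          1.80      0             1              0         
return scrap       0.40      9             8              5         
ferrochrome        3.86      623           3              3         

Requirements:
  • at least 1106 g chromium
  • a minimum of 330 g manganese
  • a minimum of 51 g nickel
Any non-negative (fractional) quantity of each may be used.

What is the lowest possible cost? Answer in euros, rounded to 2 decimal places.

Set it up as a linear program. Let x1 = kg of ferrosilicon, x2 = kg of stainless scrap, x3 = kg of silicomanganese, x4 = kg of pure iron, x5 = kg of return scrap, x6 = kg of ferrochrome.
min 3.34x1 + 2.36x2 + 2.75x3 + 1.8x4 + 0.4x5 + 3.86x6 with:
  173x2 + 9x5 + 623x6 ≥ 1106   (chromium)
  3x1 + 14x2 + 655x3 + 1x4 + 8x5 + 3x6 ≥ 330   (manganese)
  88x2 + 5x5 + 3x6 ≥ 51   (nickel)
  x1, x2, x3, x4, x5, x6 ≥ 0.
The minimum-cost mix takes nothing from ferrosilicon, pure iron, return scrap — only stainless scrap, silicomanganese, ferrochrome. The chromium, manganese, nickel requirements are met with equality.
Optimal quantities: stainless scrap = 0.524 kg, silicomanganese = 0.4852 kg, ferrochrome = 1.63 kg.
Total cost: 2.36·0.524 + 2.75·0.4852 + 3.86·1.63 = 8.8627.

€8.86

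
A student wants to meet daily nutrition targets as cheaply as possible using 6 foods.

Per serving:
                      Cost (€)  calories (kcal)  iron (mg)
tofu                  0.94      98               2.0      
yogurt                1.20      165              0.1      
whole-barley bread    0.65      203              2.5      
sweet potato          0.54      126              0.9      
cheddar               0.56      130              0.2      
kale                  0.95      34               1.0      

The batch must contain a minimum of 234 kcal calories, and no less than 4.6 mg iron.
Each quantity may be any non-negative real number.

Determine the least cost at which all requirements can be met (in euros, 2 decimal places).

Set it up as a linear program. Let x1 = servings of tofu, x2 = servings of yogurt, x3 = servings of whole-barley bread, x4 = servings of sweet potato, x5 = servings of cheddar, x6 = servings of kale.
Minimize 0.94x1 + 1.2x2 + 0.65x3 + 0.54x4 + 0.56x5 + 0.95x6 s.t.:
  98x1 + 165x2 + 203x3 + 126x4 + 130x5 + 34x6 ≥ 234   (calories)
  2x1 + 0.1x2 + 2.5x3 + 0.9x4 + 0.2x5 + 1x6 ≥ 4.6   (iron)
  x1, x2, x3, x4, x5, x6 ≥ 0.
The minimum-cost mix takes nothing from tofu, yogurt, sweet potato, cheddar, kale — only whole-barley bread. There the iron constraint is tight.
So whole-barley bread = 1.84 servings.
Total cost: 0.65·1.84 = 1.1960.

€1.20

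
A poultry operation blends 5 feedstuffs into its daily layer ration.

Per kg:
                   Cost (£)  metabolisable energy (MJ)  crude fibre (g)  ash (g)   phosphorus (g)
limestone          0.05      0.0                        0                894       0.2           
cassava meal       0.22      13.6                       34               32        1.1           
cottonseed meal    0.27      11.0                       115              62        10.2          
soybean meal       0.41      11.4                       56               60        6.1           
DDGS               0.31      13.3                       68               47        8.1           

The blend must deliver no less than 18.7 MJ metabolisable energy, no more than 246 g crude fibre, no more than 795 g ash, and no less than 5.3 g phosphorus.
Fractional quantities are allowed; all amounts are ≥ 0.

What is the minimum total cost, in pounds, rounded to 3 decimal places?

Set it up as a linear program. Let x1 = kg of limestone, x2 = kg of cassava meal, x3 = kg of cottonseed meal, x4 = kg of soybean meal, x5 = kg of DDGS.
Minimise 0.05x1 + 0.22x2 + 0.27x3 + 0.41x4 + 0.31x5 subject to:
  13.6x2 + 11x3 + 11.4x4 + 13.3x5 ≥ 18.7   (metabolisable energy)
  34x2 + 115x3 + 56x4 + 68x5 ≤ 246   (crude fibre)
  894x1 + 32x2 + 62x3 + 60x4 + 47x5 ≤ 795   (ash)
  0.2x1 + 1.1x2 + 10.2x3 + 6.1x4 + 8.1x5 ≥ 5.3   (phosphorus)
  x1, x2, x3, x4, x5 ≥ 0.
The optimal basis is {cassava meal, cottonseed meal}; limestone, soybean meal, DDGS drop out. There the metabolisable energy and phosphorus constraints are tight.
That vertex is x2 = 1.046, x3 = 0.4068.
Objective = 0.22·1.046 + 0.27·0.4068 = 0.33996.

£0.340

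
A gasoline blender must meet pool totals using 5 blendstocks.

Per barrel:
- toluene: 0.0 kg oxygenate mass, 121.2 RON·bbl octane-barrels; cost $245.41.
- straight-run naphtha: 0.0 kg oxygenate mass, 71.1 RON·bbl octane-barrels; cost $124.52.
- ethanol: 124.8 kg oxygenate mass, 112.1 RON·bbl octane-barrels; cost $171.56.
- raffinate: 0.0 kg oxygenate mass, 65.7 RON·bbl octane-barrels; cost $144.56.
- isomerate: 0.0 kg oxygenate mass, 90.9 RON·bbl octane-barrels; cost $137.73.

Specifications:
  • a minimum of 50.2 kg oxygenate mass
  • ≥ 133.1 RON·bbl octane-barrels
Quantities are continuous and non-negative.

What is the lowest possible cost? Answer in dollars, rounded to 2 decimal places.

$202.36

Let x1 = barrels of toluene, x2 = barrels of straight-run naphtha, x3 = barrels of ethanol, x4 = barrels of raffinate, x5 = barrels of isomerate.
Minimise 245.41x1 + 124.52x2 + 171.56x3 + 144.56x4 + 137.73x5 with:
  124.8x3 ≥ 50.2   (oxygenate mass)
  121.2x1 + 71.1x2 + 112.1x3 + 65.7x4 + 90.9x5 ≥ 133.1   (octane-barrels)
  x1, x2, x3, x4, x5 ≥ 0.
The cheapest feasible vertex uses only ethanol, isomerate; toluene, straight-run naphtha, raffinate are not used. The oxygenate mass and octane-barrels requirements are met with equality.
That vertex is x3 = 0.40224, x5 = 0.96819.
Objective = 171.56·0.40224 + 137.73·0.96819 = 202.3571.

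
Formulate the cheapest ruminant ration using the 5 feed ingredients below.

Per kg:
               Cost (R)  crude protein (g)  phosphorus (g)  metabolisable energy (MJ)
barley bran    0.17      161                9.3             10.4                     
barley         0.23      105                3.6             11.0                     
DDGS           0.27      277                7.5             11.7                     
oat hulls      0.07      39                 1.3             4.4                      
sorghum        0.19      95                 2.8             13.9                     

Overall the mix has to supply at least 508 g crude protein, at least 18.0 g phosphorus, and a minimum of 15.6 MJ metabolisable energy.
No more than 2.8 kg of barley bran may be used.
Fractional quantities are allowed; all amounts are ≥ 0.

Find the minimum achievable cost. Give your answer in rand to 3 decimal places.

R0.506

This is a linear program. Let x1 = kg of barley bran, x2 = kg of barley, x3 = kg of DDGS, x4 = kg of oat hulls, x5 = kg of sorghum.
min 0.17x1 + 0.23x2 + 0.27x3 + 0.07x4 + 0.19x5 s.t.:
  161x1 + 105x2 + 277x3 + 39x4 + 95x5 ≥ 508   (crude protein)
  9.3x1 + 3.6x2 + 7.5x3 + 1.3x4 + 2.8x5 ≥ 18   (phosphorus)
  10.4x1 + 11x2 + 11.7x3 + 4.4x4 + 13.9x5 ≥ 15.6   (metabolisable energy)
  x1 ≤ 2.8
  x1, x2, x3, x4, x5 ≥ 0.
At the optimum only barley bran, DDGS are positive (barley, oat hulls, sorghum = 0). There the crude protein and phosphorus constraints are tight.
That vertex is x1 = 0.85927, x3 = 1.3345.
Hence cost = 0.17·0.85927 + 0.27·1.3345 = R0.50639.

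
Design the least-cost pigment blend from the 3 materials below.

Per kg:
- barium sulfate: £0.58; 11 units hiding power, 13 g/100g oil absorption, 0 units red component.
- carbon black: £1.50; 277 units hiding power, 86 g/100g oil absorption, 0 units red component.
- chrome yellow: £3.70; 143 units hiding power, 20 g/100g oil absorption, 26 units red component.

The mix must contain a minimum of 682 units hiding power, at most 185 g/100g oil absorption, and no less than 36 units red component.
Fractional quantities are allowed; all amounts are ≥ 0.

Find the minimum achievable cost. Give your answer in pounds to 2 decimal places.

£7.74

Let x1 = kg of barium sulfate, x2 = kg of carbon black, x3 = kg of chrome yellow.
Minimize 0.58x1 + 1.5x2 + 3.7x3 with:
  11x1 + 277x2 + 143x3 ≥ 682   (hiding power)
  13x1 + 86x2 + 20x3 ≤ 185   (oil absorption)
  26x3 ≥ 36   (red component)
  x1, x2, x3 ≥ 0.
The minimum-cost mix takes nothing from barium sulfate — only carbon black, chrome yellow. The hiding power and red component requirements are met with equality.
Optimal quantities: carbon black = 1.7473 kg, chrome yellow = 1.3846 kg.
Cost = 1.5·1.7473 + 3.7·1.3846 = 7.7440.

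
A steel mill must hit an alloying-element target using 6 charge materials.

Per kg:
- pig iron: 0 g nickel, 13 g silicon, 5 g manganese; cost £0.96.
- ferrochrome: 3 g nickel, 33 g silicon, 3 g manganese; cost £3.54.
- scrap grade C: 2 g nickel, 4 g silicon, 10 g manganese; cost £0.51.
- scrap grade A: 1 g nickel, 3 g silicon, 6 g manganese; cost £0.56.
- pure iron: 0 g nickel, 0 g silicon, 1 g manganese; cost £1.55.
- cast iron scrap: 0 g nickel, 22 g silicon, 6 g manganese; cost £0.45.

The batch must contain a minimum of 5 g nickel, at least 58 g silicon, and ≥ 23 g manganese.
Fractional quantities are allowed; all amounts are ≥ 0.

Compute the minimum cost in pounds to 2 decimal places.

£2.26

This is a linear program. Let x1 = kg of pig iron, x2 = kg of ferrochrome, x3 = kg of scrap grade C, x4 = kg of scrap grade A, x5 = kg of pure iron, x6 = kg of cast iron scrap.
min 0.96x1 + 3.54x2 + 0.51x3 + 0.56x4 + 1.55x5 + 0.45x6 subject to:
  3x2 + 2x3 + 1x4 ≥ 5   (nickel)
  13x1 + 33x2 + 4x3 + 3x4 + 22x6 ≥ 58   (silicon)
  5x1 + 3x2 + 10x3 + 6x4 + 1x5 + 6x6 ≥ 23   (manganese)
  x1, x2, x3, x4, x5, x6 ≥ 0.
The optimal basis is {scrap grade C, cast iron scrap}; pig iron, ferrochrome, scrap grade A, pure iron drop out. Binding constraints: nickel and silicon.
That vertex is x3 = 2.5, x6 = 2.182.
Hence cost = 0.51·2.5 + 0.45·2.182 = £2.2569.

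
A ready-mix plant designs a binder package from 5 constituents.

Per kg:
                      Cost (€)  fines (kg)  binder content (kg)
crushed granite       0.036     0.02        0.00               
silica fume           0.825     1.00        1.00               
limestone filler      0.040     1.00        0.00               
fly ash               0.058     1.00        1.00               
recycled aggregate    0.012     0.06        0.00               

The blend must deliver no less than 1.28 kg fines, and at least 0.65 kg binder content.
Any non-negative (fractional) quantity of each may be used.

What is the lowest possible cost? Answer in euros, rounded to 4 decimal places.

Let x1 = kg of crushed granite, x2 = kg of silica fume, x3 = kg of limestone filler, x4 = kg of fly ash, x5 = kg of recycled aggregate.
Minimise 0.036x1 + 0.825x2 + 0.04x3 + 0.058x4 + 0.012x5 s.t.:
  0.02x1 + 1x2 + 1x3 + 1x4 + 0.06x5 ≥ 1.28   (fines)
  1x2 + 1x4 ≥ 0.65   (binder content)
  x1, x2, x3, x4, x5 ≥ 0.
The cheapest feasible vertex uses only limestone filler, fly ash; crushed granite, silica fume, recycled aggregate are not used. Binding constraints: fines and binder content.
Optimal quantities: limestone filler = 0.63 kg, fly ash = 0.65 kg.
Hence cost = 0.04·0.63 + 0.058·0.65 = €0.062900.

€0.0629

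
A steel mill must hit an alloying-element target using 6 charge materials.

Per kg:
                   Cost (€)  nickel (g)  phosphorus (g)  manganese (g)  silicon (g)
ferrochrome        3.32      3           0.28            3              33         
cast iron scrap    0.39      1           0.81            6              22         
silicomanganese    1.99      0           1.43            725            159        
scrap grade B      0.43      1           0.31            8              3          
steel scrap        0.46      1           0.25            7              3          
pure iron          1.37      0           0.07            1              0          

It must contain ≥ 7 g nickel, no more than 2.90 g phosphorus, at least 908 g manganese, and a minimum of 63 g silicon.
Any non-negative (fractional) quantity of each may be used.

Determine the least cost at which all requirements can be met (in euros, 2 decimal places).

This is a linear program. Let x1 = kg of ferrochrome, x2 = kg of cast iron scrap, x3 = kg of silicomanganese, x4 = kg of scrap grade B, x5 = kg of steel scrap, x6 = kg of pure iron.
min 3.32x1 + 0.39x2 + 1.99x3 + 0.43x4 + 0.46x5 + 1.37x6 with:
  3x1 + 1x2 + 1x4 + 1x5 ≥ 7   (nickel)
  0.28x1 + 0.81x2 + 1.43x3 + 0.31x4 + 0.25x5 + 0.07x6 ≤ 2.9   (phosphorus)
  3x1 + 6x2 + 725x3 + 8x4 + 7x5 + 1x6 ≥ 908   (manganese)
  33x1 + 22x2 + 159x3 + 3x4 + 3x5 ≥ 63   (silicon)
  x1, x2, x3, x4, x5, x6 ≥ 0.
The cheapest feasible vertex uses only ferrochrome, silicomanganese, steel scrap; cast iron scrap, scrap grade B, pure iron are not used. Binding constraints: nickel, phosphorus, manganese.
So ferrochrome = 1.253 kg, silicomanganese = 1.216 kg, steel scrap = 3.242 kg.
Cost = 3.32·1.253 + 1.99·1.216 + 0.46·3.242 = 8.0711.

€8.07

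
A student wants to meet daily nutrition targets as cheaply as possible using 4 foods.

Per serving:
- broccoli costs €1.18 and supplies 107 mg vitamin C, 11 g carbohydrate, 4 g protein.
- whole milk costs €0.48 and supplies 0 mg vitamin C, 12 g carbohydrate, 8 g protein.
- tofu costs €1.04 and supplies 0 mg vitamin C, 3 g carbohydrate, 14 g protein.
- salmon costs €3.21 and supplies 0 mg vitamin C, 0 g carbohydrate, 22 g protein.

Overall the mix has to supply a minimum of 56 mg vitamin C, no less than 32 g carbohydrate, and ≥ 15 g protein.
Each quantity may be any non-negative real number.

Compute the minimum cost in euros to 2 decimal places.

Let x1 = servings of broccoli, x2 = servings of whole milk, x3 = servings of tofu, x4 = servings of salmon.
min 1.18x1 + 0.48x2 + 1.04x3 + 3.21x4 s.t.:
  107x1 ≥ 56   (vitamin C)
  11x1 + 12x2 + 3x3 ≥ 32   (carbohydrate)
  4x1 + 8x2 + 14x3 + 22x4 ≥ 15   (protein)
  x1, x2, x3, x4 ≥ 0.
The minimum-cost mix takes nothing from tofu, salmon — only broccoli, whole milk. Binding constraints: vitamin C and carbohydrate.
So broccoli = 0.5234 servings, whole milk = 2.187 servings.
Objective = 1.18·0.5234 + 0.48·2.187 = 1.6674.

€1.67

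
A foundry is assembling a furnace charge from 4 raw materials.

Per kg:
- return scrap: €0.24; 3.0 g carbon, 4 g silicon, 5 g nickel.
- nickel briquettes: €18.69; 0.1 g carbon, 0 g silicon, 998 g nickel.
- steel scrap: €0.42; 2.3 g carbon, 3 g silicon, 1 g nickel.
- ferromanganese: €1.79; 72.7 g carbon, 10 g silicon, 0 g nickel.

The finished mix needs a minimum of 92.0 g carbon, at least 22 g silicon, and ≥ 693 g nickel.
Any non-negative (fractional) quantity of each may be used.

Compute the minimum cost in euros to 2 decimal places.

€15.43

Treat it as an LP. Let x1 = kg of return scrap, x2 = kg of nickel briquettes, x3 = kg of steel scrap, x4 = kg of ferromanganese.
min 0.24x1 + 18.69x2 + 0.42x3 + 1.79x4 with:
  3x1 + 0.1x2 + 2.3x3 + 72.7x4 ≥ 92   (carbon)
  4x1 + 3x3 + 10x4 ≥ 22   (silicon)
  5x1 + 998x2 + 1x3 ≥ 693   (nickel)
  x1, x2, x3, x4 ≥ 0.
The minimum-cost mix takes nothing from steel scrap — only return scrap, nickel briquettes, ferromanganese. There the carbon, silicon, nickel constraints are tight.
That vertex is x1 = 2.608, x2 = 0.6813, x4 = 1.157.
Cost = 0.24·2.608 + 18.69·0.6813 + 1.79·1.157 = 15.4304.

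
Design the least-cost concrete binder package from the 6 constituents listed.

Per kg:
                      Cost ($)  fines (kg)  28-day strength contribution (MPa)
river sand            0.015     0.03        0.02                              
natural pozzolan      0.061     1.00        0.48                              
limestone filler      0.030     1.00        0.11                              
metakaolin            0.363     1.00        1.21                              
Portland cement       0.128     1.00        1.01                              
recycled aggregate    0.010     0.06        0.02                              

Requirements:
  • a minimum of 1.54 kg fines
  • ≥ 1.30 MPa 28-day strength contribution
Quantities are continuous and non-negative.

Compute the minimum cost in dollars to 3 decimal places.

This is a linear program. Let x1 = kg of river sand, x2 = kg of natural pozzolan, x3 = kg of limestone filler, x4 = kg of metakaolin, x5 = kg of Portland cement, x6 = kg of recycled aggregate.
Minimize 0.015x1 + 0.061x2 + 0.03x3 + 0.363x4 + 0.128x5 + 0.01x6 s.t.:
  0.03x1 + 1x2 + 1x3 + 1x4 + 1x5 + 0.06x6 ≥ 1.54   (fines)
  0.02x1 + 0.48x2 + 0.11x3 + 1.21x4 + 1.01x5 + 0.02x6 ≥ 1.3   (28-day strength contribution)
  x1, x2, x3, x4, x5, x6 ≥ 0.
At the optimum only natural pozzolan, Portland cement are positive (river sand, limestone filler, metakaolin, recycled aggregate = 0). The fines and 28-day strength contribution requirements are met with equality.
Solving gives x2 = 0.4819, x5 = 1.058.
Objective = 0.061·0.4819 + 0.128·1.058 = 0.16482.

$0.165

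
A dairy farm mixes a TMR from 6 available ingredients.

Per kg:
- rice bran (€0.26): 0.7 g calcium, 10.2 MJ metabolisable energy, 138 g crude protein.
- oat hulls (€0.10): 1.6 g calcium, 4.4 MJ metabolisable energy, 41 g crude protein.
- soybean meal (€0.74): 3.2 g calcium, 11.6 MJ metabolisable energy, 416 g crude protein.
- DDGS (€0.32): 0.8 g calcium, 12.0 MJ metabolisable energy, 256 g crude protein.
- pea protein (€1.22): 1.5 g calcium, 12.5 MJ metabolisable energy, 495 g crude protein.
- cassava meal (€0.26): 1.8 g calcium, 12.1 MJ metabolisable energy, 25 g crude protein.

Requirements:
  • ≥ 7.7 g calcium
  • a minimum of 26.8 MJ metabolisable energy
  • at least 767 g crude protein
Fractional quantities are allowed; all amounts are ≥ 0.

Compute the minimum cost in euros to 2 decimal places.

€1.13

Treat it as an LP. Let x1 = kg of rice bran, x2 = kg of oat hulls, x3 = kg of soybean meal, x4 = kg of DDGS, x5 = kg of pea protein, x6 = kg of cassava meal.
Minimise 0.26x1 + 0.1x2 + 0.74x3 + 0.32x4 + 1.22x5 + 0.26x6 subject to:
  0.7x1 + 1.6x2 + 3.2x3 + 0.8x4 + 1.5x5 + 1.8x6 ≥ 7.7   (calcium)
  10.2x1 + 4.4x2 + 11.6x3 + 12x4 + 12.5x5 + 12.1x6 ≥ 26.8   (metabolisable energy)
  138x1 + 41x2 + 416x3 + 256x4 + 495x5 + 25x6 ≥ 767   (crude protein)
  x1, x2, x3, x4, x5, x6 ≥ 0.
The minimum-cost mix takes nothing from rice bran, soybean meal, pea protein, cassava meal — only oat hulls, DDGS. The calcium and crude protein requirements are met with equality.
Optimal quantities: oat hulls = 3.603 kg, DDGS = 2.419 kg.
Objective = 0.1·3.603 + 0.32·2.419 = 1.1344.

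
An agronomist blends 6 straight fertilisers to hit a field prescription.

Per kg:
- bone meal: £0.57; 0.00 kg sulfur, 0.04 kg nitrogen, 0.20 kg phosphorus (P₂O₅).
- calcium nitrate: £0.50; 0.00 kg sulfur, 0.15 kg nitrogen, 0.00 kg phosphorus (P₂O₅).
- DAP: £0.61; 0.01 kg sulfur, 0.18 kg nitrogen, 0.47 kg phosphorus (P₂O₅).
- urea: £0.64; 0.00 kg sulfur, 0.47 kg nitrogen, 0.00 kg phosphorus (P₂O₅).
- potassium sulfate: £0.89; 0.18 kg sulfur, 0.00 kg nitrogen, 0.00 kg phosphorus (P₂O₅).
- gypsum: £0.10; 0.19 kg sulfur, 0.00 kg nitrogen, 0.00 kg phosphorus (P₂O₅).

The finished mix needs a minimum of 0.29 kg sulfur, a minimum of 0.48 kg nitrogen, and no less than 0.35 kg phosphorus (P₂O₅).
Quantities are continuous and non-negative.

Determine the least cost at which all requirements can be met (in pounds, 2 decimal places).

£1.07

Let x1 = kg of bone meal, x2 = kg of calcium nitrate, x3 = kg of DAP, x4 = kg of urea, x5 = kg of potassium sulfate, x6 = kg of gypsum.
Minimize 0.57x1 + 0.5x2 + 0.61x3 + 0.64x4 + 0.89x5 + 0.1x6 s.t.:
  0.01x3 + 0.18x5 + 0.19x6 ≥ 0.29   (sulfur)
  0.04x1 + 0.15x2 + 0.18x3 + 0.47x4 ≥ 0.48   (nitrogen)
  0.2x1 + 0.47x3 ≥ 0.35   (phosphorus (P₂O₅))
  x1, x2, x3, x4, x5, x6 ≥ 0.
The cheapest feasible vertex uses only DAP, urea, gypsum; bone meal, calcium nitrate, potassium sulfate are not used. The sulfur, nitrogen, phosphorus (P₂O₅) requirements are met with equality.
That vertex is x3 = 0.7447, x4 = 0.7361, x6 = 1.487.
Objective = 0.61·0.7447 + 0.64·0.7361 + 0.1·1.487 = 1.0741.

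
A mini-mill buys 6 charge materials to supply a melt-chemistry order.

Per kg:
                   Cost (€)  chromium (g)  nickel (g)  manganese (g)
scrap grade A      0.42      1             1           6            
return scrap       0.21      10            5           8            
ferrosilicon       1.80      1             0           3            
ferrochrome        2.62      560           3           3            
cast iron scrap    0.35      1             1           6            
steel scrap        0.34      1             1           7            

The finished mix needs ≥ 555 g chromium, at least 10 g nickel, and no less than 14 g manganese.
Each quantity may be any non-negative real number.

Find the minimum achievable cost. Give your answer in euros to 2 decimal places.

Let x1 = kg of scrap grade A, x2 = kg of return scrap, x3 = kg of ferrosilicon, x4 = kg of ferrochrome, x5 = kg of cast iron scrap, x6 = kg of steel scrap.
min 0.42x1 + 0.21x2 + 1.8x3 + 2.62x4 + 0.35x5 + 0.34x6 subject to:
  1x1 + 10x2 + 1x3 + 560x4 + 1x5 + 1x6 ≥ 555   (chromium)
  1x1 + 5x2 + 3x4 + 1x5 + 1x6 ≥ 10   (nickel)
  6x1 + 8x2 + 3x3 + 3x4 + 6x5 + 7x6 ≥ 14   (manganese)
  x1, x2, x3, x4, x5, x6 ≥ 0.
The cheapest feasible vertex uses only return scrap, ferrochrome; scrap grade A, ferrosilicon, cast iron scrap, steel scrap are not used. The chromium and nickel requirements are met with equality.
Solving gives x2 = 1.421, x4 = 0.9657.
Cost = 0.21·1.421 + 2.62·0.9657 = 2.8285.

€2.83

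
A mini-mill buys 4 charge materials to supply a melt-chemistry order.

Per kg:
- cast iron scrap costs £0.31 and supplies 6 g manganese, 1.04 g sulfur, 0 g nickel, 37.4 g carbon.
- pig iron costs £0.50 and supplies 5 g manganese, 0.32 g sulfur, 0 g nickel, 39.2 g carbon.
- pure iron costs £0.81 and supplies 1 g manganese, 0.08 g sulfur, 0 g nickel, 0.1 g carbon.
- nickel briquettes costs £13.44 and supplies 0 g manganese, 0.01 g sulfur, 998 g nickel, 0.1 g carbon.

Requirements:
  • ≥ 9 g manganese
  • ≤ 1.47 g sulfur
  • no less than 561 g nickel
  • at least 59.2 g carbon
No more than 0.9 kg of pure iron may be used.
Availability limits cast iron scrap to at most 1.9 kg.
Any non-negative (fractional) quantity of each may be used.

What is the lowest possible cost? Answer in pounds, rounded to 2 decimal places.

Let x1 = kg of cast iron scrap, x2 = kg of pig iron, x3 = kg of pure iron, x4 = kg of nickel briquettes.
Minimise 0.31x1 + 0.5x2 + 0.81x3 + 13.44x4 with:
  6x1 + 5x2 + 1x3 ≥ 9   (manganese)
  1.04x1 + 0.32x2 + 0.08x3 + 0.01x4 ≤ 1.47   (sulfur)
  998x4 ≥ 561   (nickel)
  37.4x1 + 39.2x2 + 0.1x3 + 0.1x4 ≥ 59.2   (carbon)
  x3 ≤ 0.9
  x1 ≤ 1.9
  x1, x2, x3, x4 ≥ 0.
The optimal basis is {cast iron scrap, pig iron, nickel briquettes}; pure iron drops out. The sulfur, nickel, carbon requirements are met with equality.
So cast iron scrap = 1.336 kg, pig iron = 0.2341 kg, nickel briquettes = 0.5621 kg.
Hence cost = 0.31·1.336 + 0.5·0.2341 + 13.44·0.5621 = £8.0858.

£8.09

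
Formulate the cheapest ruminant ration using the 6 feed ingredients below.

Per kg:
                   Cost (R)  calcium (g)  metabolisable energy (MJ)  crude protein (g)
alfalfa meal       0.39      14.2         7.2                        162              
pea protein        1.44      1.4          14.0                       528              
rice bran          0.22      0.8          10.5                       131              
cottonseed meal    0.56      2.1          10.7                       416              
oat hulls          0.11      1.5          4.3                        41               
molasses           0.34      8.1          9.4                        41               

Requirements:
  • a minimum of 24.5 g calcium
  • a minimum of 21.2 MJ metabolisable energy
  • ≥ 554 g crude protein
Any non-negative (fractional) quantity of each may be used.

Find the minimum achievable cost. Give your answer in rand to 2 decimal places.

Set it up as a linear program. Let x1 = kg of alfalfa meal, x2 = kg of pea protein, x3 = kg of rice bran, x4 = kg of cottonseed meal, x5 = kg of oat hulls, x6 = kg of molasses.
Minimize 0.39x1 + 1.44x2 + 0.22x3 + 0.56x4 + 0.11x5 + 0.34x6 subject to:
  14.2x1 + 1.4x2 + 0.8x3 + 2.1x4 + 1.5x5 + 8.1x6 ≥ 24.5   (calcium)
  7.2x1 + 14x2 + 10.5x3 + 10.7x4 + 4.3x5 + 9.4x6 ≥ 21.2   (metabolisable energy)
  162x1 + 528x2 + 131x3 + 416x4 + 41x5 + 41x6 ≥ 554   (crude protein)
  x1, x2, x3, x4, x5, x6 ≥ 0.
At the optimum only alfalfa meal, rice bran, cottonseed meal are positive (pea protein, oat hulls, molasses = 0). The calcium, metabolisable energy, crude protein requirements are met with equality.
So alfalfa meal = 1.619 kg, rice bran = 0.2861 kg, cottonseed meal = 0.6112 kg.
Total cost: 0.39·1.619 + 0.22·0.2861 + 0.56·0.6112 = 1.0366.

R1.04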